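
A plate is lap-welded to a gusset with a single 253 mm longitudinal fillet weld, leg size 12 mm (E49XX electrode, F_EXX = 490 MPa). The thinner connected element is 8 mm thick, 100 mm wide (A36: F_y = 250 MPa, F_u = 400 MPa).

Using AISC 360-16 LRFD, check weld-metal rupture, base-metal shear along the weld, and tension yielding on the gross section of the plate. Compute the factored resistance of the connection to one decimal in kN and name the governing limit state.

180.0 kN (gross-section yield governs)

Weld metal: throat = 0.707×12 = 8.484 mm, L = 253 mm. φR_n = 0.75 × 0.6 × 490 × 8.484 × 253 = 473.3 kN.
Base metal shear (8 mm plate): yield φR_n = 1.0×0.6×250×8×253 = 303.6 kN; rupture φR_n = 0.75×0.6×400×8×253 = 364.3 kN; take 303.6 kN (yield).
Tension yield (gross): A_g = 100×8 = 800 mm². φR_n = 0.90 × 250 × 800 = 180.0 kN.
Governing: min(473.3, 303.6, 180.0) = 180.0 kN → gross-section yield.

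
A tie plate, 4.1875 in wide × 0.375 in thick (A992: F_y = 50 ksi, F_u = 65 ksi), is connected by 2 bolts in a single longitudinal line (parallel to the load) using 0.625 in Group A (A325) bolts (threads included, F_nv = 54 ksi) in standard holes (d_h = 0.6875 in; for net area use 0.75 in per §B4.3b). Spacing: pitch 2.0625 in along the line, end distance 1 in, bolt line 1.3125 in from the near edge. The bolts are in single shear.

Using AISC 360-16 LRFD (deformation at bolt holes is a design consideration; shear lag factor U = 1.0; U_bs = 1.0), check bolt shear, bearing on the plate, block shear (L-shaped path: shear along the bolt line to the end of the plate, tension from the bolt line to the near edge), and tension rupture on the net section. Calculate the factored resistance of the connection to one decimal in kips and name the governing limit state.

Bolt shear: A_b = π(0.625)²/4 = 0.3068 in². φR_n = 0.75 × 54 × 0.3068 × 2 × 1 = 24.9 kips.
Bearing (0.375 in plate, F_u = 65 ksi): end bolts L_c = 1 − 0.6875/2 = 0.65625, R_n = min(1.2×0.65625×0.375×65, 2.4×0.625×0.375×65) = 19.195 kips/bolt; interior L_c = 2.0625 − 0.6875 = 1.375, R_n = 36.563 kips/bolt. φR_n = 0.75 × (1×19.195 + 1×36.563) = 41.8 kips.
Block shear: shear path 1×[1+1×2.0625] = 1×3.0625 in, A_gv = 1.1484, A_nv = 1×(3.0625 − 1.5×0.75)×0.375 = 0.72656 in²; tension to near edge: (1.3125 − 0.5×0.75)×0.375 = 0.35156 in². R_n = min(0.6×65×0.72656, 0.6×50×1.1484) + 1.0×65×0.35156 = min(28.336, 34.452) + 22.851 = 51.187 kips. φR_n = 0.75 × 51.187 = 38.4 kips.
Tension rupture (net): A_n = (4.1875 − 1×0.75)×0.375 = 1.2891 in² (U = 1.0, A_e = A_n). φR_n = 0.75 × 65 × 1.2891 = 62.8 kips.
Governing: min(24.9, 41.8, 38.4, 62.8) = 24.9 kips → bolt shear.

24.9 kips (bolt shear governs)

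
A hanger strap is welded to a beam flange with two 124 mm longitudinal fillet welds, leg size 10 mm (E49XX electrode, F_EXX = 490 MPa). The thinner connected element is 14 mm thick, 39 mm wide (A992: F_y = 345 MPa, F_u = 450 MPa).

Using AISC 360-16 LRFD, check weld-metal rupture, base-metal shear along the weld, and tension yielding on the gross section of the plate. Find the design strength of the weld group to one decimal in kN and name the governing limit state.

169.5 kN (gross-section yield governs)

Weld metal: throat = 0.707×10 = 7.07 mm, L = 2×124 = 248 mm. φR_n = 0.75 × 0.6 × 490 × 7.07 × 248 = 386.6 kN.
Base metal shear (14 mm plate): yield φR_n = 1.0×0.6×345×14×248 = 718.7 kN; rupture φR_n = 0.75×0.6×450×14×248 = 703.1 kN; take 703.1 kN (rupture).
Tension yield (gross): A_g = 39×14 = 546 mm². φR_n = 0.90 × 345 × 546 = 169.5 kN.
Governing: min(386.6, 703.1, 169.5) = 169.5 kN → gross-section yield.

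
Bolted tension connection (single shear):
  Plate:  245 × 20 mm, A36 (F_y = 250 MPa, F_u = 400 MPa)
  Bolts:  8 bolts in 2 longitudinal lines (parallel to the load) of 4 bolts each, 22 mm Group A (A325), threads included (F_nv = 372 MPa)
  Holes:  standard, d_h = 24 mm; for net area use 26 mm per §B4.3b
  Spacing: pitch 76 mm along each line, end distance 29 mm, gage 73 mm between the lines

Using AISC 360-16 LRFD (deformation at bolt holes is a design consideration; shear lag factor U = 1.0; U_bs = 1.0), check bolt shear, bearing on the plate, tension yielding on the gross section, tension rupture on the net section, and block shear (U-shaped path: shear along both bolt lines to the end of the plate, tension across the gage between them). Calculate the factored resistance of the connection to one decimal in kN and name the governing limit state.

848.5 kN (bolt shear governs)

Bolt shear: A_b = π(22)²/4 = 380.13 mm². φR_n = 0.75 × 372 × 380.13 × 8 × 1 = 848.5 kN.
Bearing (20 mm plate, F_u = 400 MPa): end bolts L_c = 29 − 24/2 = 17, R_n = min(1.2×17×20×400, 2.4×22×20×400) = 163.2 kN/bolt; interior L_c = 76 − 24 = 52, R_n = 422.4 kN/bolt. φR_n = 0.75 × (2×163.2 + 6×422.4) = 2145.6 kN.
Tension yield (gross): A_g = 245×20 = 4900 mm². φR_n = 0.90 × 250 × 4900 = 1102.5 kN.
Tension rupture (net): A_n = (245 − 2×26)×20 = 3860 mm² (U = 1.0, A_e = A_n). φR_n = 0.75 × 400 × 3860 = 1158.0 kN.
Block shear: shear path 2×[29+3×76] = 2×257 mm, A_gv = 10280, A_nv = 2×(257 − 3.5×26)×20 = 6640 mm²; tension across gage: (73 − 1×26)×20 = 940 mm². R_n = min(0.6×400×6640, 0.6×250×10280) + 1.0×400×940 = min(1593.6, 1542) + 376 = 1918 kN. φR_n = 0.75 × 1918 = 1438.5 kN.
Governing: min(848.5, 2145.6, 1102.5, 1158.0, 1438.5) = 848.5 kN → bolt shear.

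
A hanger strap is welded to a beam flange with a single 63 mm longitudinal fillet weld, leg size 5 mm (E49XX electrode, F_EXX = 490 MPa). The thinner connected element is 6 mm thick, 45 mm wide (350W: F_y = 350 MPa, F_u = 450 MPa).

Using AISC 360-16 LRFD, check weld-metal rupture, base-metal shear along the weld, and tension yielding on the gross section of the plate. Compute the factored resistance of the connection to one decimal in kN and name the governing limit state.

Weld metal: throat = 0.707×5 = 3.535 mm, L = 63 mm. φR_n = 0.75 × 0.6 × 490 × 3.535 × 63 = 49.1 kN.
Base metal shear (6 mm plate): yield φR_n = 1.0×0.6×350×6×63 = 79.4 kN; rupture φR_n = 0.75×0.6×450×6×63 = 76.5 kN; take 76.5 kN (rupture).
Tension yield (gross): A_g = 45×6 = 270 mm². φR_n = 0.90 × 350 × 270 = 85.1 kN.
Governing: min(49.1, 76.5, 85.1) = 49.1 kN → weld metal.

49.1 kN (weld metal governs)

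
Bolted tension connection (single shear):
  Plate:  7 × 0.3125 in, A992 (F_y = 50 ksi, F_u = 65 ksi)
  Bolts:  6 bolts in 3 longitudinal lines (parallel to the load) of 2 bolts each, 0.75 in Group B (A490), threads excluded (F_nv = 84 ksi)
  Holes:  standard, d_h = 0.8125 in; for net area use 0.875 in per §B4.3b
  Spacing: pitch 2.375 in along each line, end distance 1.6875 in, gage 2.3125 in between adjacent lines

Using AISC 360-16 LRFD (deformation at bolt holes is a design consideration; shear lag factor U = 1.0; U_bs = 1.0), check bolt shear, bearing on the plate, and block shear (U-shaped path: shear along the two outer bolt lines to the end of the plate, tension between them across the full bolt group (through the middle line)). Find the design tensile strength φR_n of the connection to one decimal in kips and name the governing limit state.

Bolt shear: A_b = π(0.75)²/4 = 0.44179 in². φR_n = 0.75 × 84 × 0.44179 × 6 × 1 = 167.0 kips.
Bearing (0.3125 in plate, F_u = 65 ksi): end bolts L_c = 1.6875 − 0.8125/2 = 1.28125, R_n = min(1.2×1.28125×0.3125×65, 2.4×0.75×0.3125×65) = 31.23 kips/bolt; interior L_c = 2.375 − 0.8125 = 1.5625, R_n = 36.563 kips/bolt. φR_n = 0.75 × (3×31.23 + 3×36.563) = 152.5 kips.
Block shear: shear path 2×[1.6875+1×2.375] = 2×4.0625 in, A_gv = 2.5391, A_nv = 2×(4.0625 − 1.5×0.875)×0.3125 = 1.7188 in²; tension across gage: (4.625 − 2×0.875)×0.3125 = 0.89844 in². R_n = min(0.6×65×1.7188, 0.6×50×2.5391) + 1.0×65×0.89844 = min(67.033, 76.173) + 58.399 = 125.43 kips. φR_n = 0.75 × 125.43 = 94.1 kips.
Governing: min(167.0, 152.5, 94.1) = 94.1 kips → block shear.

94.1 kips (block shear governs)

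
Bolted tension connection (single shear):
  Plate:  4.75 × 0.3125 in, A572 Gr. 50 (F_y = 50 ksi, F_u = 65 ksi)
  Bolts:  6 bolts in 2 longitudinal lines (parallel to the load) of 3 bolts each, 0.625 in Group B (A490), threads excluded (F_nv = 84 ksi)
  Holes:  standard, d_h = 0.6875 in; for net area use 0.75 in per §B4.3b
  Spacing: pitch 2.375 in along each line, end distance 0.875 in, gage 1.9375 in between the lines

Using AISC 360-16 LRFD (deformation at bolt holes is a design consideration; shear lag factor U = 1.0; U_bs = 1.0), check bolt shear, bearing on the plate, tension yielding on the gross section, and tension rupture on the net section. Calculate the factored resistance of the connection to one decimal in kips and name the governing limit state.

Bolt shear: A_b = π(0.625)²/4 = 0.3068 in². φR_n = 0.75 × 84 × 0.3068 × 6 × 1 = 116.0 kips.
Bearing (0.3125 in plate, F_u = 65 ksi): end bolts L_c = 0.875 − 0.6875/2 = 0.53125, R_n = min(1.2×0.53125×0.3125×65, 2.4×0.625×0.3125×65) = 12.949 kips/bolt; interior L_c = 2.375 − 0.6875 = 1.6875, R_n = 30.469 kips/bolt. φR_n = 0.75 × (2×12.949 + 4×30.469) = 110.8 kips.
Tension yield (gross): A_g = 4.75×0.3125 = 1.4844 in². φR_n = 0.90 × 50 × 1.4844 = 66.8 kips.
Tension rupture (net): A_n = (4.75 − 2×0.75)×0.3125 = 1.0156 in² (U = 1.0, A_e = A_n). φR_n = 0.75 × 65 × 1.0156 = 49.5 kips.
Governing: min(116.0, 110.8, 66.8, 49.5) = 49.5 kips → net-section rupture.

49.5 kips (net-section rupture governs)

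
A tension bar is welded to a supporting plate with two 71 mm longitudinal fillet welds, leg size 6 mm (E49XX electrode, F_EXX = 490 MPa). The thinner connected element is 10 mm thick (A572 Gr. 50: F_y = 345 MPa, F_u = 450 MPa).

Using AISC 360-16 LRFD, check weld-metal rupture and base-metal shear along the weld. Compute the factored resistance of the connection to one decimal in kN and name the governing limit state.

132.8 kN (weld metal governs)

Weld metal: throat = 0.707×6 = 4.242 mm, L = 2×71 = 142 mm. φR_n = 0.75 × 0.6 × 490 × 4.242 × 142 = 132.8 kN.
Base metal shear (10 mm plate): yield φR_n = 1.0×0.6×345×10×142 = 293.9 kN; rupture φR_n = 0.75×0.6×450×10×142 = 287.6 kN; take 287.6 kN (rupture).
Governing: min(132.8, 287.6) = 132.8 kN → weld metal.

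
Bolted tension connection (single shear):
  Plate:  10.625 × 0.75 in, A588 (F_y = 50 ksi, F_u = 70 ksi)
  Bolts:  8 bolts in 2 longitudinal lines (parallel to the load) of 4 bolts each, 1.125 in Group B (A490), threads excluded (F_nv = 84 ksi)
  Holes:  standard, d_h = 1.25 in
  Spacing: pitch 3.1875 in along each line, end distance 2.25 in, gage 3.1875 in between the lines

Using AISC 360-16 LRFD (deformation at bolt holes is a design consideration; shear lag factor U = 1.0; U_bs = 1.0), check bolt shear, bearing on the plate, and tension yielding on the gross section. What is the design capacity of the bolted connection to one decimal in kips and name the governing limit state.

Bolt shear: A_b = π(1.125)²/4 = 0.99402 in². φR_n = 0.75 × 84 × 0.99402 × 8 × 1 = 501.0 kips.
Bearing (0.75 in plate, F_u = 70 ksi): end bolts L_c = 2.25 − 1.25/2 = 1.625, R_n = min(1.2×1.625×0.75×70, 2.4×1.125×0.75×70) = 102.38 kips/bolt; interior L_c = 3.1875 − 1.25 = 1.9375, R_n = 122.06 kips/bolt. φR_n = 0.75 × (2×102.38 + 6×122.06) = 702.8 kips.
Tension yield (gross): A_g = 10.625×0.75 = 7.9688 in². φR_n = 0.90 × 50 × 7.9688 = 358.6 kips.
Governing: min(501.0, 702.8, 358.6) = 358.6 kips → gross-section yield.

358.6 kips (gross-section yield governs)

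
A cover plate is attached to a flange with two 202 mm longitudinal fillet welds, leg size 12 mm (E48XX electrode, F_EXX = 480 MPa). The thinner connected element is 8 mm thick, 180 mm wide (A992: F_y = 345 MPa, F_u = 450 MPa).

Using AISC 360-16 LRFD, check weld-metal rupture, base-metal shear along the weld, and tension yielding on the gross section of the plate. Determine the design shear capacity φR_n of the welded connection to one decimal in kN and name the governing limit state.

447.1 kN (gross-section yield governs)

Weld metal: throat = 0.707×12 = 8.484 mm, L = 2×202 = 404 mm. φR_n = 0.75 × 0.6 × 480 × 8.484 × 404 = 740.3 kN.
Base metal shear (8 mm plate): yield φR_n = 1.0×0.6×345×8×404 = 669.0 kN; rupture φR_n = 0.75×0.6×450×8×404 = 654.5 kN; take 654.5 kN (rupture).
Tension yield (gross): A_g = 180×8 = 1440 mm². φR_n = 0.90 × 345 × 1440 = 447.1 kN.
Governing: min(740.3, 654.5, 447.1) = 447.1 kN → gross-section yield.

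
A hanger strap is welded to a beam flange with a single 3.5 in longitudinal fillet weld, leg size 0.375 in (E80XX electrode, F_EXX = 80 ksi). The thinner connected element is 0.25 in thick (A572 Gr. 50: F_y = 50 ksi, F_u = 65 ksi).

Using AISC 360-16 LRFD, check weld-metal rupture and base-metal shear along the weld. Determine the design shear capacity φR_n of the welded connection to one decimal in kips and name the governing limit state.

25.6 kips (base-metal shear governs)

Weld metal: throat = 0.707×0.375 = 0.26513 in, L = 3.5 in. φR_n = 0.75 × 0.6 × 80 × 0.26513 × 3.5 = 33.4 kips.
Base metal shear (0.25 in plate): yield φR_n = 1.0×0.6×50×0.25×3.5 = 26.3 kips; rupture φR_n = 0.75×0.6×65×0.25×3.5 = 25.6 kips; take 25.6 kips (rupture).
Governing: min(33.4, 25.6) = 25.6 kips → base-metal shear.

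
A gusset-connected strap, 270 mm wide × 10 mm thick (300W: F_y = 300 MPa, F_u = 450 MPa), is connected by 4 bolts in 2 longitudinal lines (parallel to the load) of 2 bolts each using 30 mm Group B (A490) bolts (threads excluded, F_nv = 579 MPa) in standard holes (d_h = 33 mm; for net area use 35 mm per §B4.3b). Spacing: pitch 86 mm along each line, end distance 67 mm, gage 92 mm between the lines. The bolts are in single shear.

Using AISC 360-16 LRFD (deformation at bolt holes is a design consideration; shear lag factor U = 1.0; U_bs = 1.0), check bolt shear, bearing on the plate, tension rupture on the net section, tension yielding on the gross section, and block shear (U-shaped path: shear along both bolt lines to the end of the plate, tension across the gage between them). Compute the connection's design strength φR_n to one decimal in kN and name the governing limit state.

Bolt shear: A_b = π(30)²/4 = 706.86 mm². φR_n = 0.75 × 579 × 706.86 × 4 × 1 = 1227.8 kN.
Bearing (10 mm plate, F_u = 450 MPa): end bolts L_c = 67 − 33/2 = 50.5, R_n = min(1.2×50.5×10×450, 2.4×30×10×450) = 272.7 kN/bolt; interior L_c = 86 − 33 = 53, R_n = 286.2 kN/bolt. φR_n = 0.75 × (2×272.7 + 2×286.2) = 838.4 kN.
Tension rupture (net): A_n = (270 − 2×35)×10 = 2000 mm² (U = 1.0, A_e = A_n). φR_n = 0.75 × 450 × 2000 = 675.0 kN.
Tension yield (gross): A_g = 270×10 = 2700 mm². φR_n = 0.90 × 300 × 2700 = 729.0 kN.
Block shear: shear path 2×[67+1×86] = 2×153 mm, A_gv = 3060, A_nv = 2×(153 − 1.5×35)×10 = 2010 mm²; tension across gage: (92 − 1×35)×10 = 570 mm². R_n = min(0.6×450×2010, 0.6×300×3060) + 1.0×450×570 = min(542.7, 550.8) + 256.5 = 799.2 kN. φR_n = 0.75 × 799.2 = 599.4 kN.
Governing: min(1227.8, 838.4, 675.0, 729.0, 599.4) = 599.4 kN → block shear.

599.4 kN (block shear governs)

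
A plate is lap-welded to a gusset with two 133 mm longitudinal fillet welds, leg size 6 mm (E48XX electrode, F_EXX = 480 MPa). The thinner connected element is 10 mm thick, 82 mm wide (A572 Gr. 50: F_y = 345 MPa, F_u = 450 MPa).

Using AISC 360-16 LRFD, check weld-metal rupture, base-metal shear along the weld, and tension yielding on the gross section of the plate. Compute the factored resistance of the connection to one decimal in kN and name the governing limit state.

243.7 kN (weld metal governs)

Weld metal: throat = 0.707×6 = 4.242 mm, L = 2×133 = 266 mm. φR_n = 0.75 × 0.6 × 480 × 4.242 × 266 = 243.7 kN.
Base metal shear (10 mm plate): yield φR_n = 1.0×0.6×345×10×266 = 550.6 kN; rupture φR_n = 0.75×0.6×450×10×266 = 538.7 kN; take 538.7 kN (rupture).
Tension yield (gross): A_g = 82×10 = 820 mm². φR_n = 0.90 × 345 × 820 = 254.6 kN.
Governing: min(243.7, 538.7, 254.6) = 243.7 kN → weld metal.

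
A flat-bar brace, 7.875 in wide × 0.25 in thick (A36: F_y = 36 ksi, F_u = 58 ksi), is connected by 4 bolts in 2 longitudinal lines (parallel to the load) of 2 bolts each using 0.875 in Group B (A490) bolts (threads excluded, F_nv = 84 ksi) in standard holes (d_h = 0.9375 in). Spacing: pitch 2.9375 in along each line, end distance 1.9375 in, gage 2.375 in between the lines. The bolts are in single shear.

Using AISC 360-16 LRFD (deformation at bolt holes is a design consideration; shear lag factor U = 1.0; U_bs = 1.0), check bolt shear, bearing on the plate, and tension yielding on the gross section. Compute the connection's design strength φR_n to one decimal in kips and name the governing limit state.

63.8 kips (gross-section yield governs)

Bolt shear: A_b = π(0.875)²/4 = 0.60132 in². φR_n = 0.75 × 84 × 0.60132 × 4 × 1 = 151.5 kips.
Bearing (0.25 in plate, F_u = 58 ksi): end bolts L_c = 1.9375 − 0.9375/2 = 1.46875, R_n = min(1.2×1.46875×0.25×58, 2.4×0.875×0.25×58) = 25.556 kips/bolt; interior L_c = 2.9375 − 0.9375 = 2, R_n = 30.45 kips/bolt. φR_n = 0.75 × (2×25.556 + 2×30.45) = 84.0 kips.
Tension yield (gross): A_g = 7.875×0.25 = 1.9688 in². φR_n = 0.90 × 36 × 1.9688 = 63.8 kips.
Governing: min(151.5, 84.0, 63.8) = 63.8 kips → gross-section yield.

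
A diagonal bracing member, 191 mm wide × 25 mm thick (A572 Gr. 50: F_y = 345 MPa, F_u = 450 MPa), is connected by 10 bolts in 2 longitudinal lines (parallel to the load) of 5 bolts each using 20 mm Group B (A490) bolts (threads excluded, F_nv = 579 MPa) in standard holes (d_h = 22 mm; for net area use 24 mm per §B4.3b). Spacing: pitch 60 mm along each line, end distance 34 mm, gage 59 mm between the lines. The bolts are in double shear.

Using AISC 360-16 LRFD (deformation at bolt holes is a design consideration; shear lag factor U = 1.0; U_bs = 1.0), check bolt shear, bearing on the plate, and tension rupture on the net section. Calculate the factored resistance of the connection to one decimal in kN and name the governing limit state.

1206.6 kN (net-section rupture governs)

Bolt shear: A_b = π(20)²/4 = 314.16 mm². φR_n = 0.75 × 579 × 314.16 × 10 × 2 = 2728.5 kN.
Bearing (25 mm plate, F_u = 450 MPa): end bolts L_c = 34 − 22/2 = 23, R_n = min(1.2×23×25×450, 2.4×20×25×450) = 310.5 kN/bolt; interior L_c = 60 − 22 = 38, R_n = 513 kN/bolt. φR_n = 0.75 × (2×310.5 + 8×513) = 3543.8 kN.
Tension rupture (net): A_n = (191 − 2×24)×25 = 3575 mm² (U = 1.0, A_e = A_n). φR_n = 0.75 × 450 × 3575 = 1206.6 kN.
Governing: min(2728.5, 3543.8, 1206.6) = 1206.6 kN → net-section rupture.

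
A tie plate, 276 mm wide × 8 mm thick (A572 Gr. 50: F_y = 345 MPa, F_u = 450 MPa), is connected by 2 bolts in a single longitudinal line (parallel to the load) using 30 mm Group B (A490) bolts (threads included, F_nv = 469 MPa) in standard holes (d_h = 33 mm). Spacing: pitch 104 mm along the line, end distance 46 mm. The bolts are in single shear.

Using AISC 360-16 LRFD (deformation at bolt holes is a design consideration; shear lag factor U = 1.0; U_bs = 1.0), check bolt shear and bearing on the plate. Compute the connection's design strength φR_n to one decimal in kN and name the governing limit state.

290.0 kN (bearing governs)

Bolt shear: A_b = π(30)²/4 = 706.86 mm². φR_n = 0.75 × 469 × 706.86 × 2 × 1 = 497.3 kN.
Bearing (8 mm plate, F_u = 450 MPa): end bolts L_c = 46 − 33/2 = 29.5, R_n = min(1.2×29.5×8×450, 2.4×30×8×450) = 127.44 kN/bolt; interior L_c = 104 − 33 = 71, R_n = 259.2 kN/bolt. φR_n = 0.75 × (1×127.44 + 1×259.2) = 290.0 kN.
Governing: min(497.3, 290.0) = 290.0 kN → bearing.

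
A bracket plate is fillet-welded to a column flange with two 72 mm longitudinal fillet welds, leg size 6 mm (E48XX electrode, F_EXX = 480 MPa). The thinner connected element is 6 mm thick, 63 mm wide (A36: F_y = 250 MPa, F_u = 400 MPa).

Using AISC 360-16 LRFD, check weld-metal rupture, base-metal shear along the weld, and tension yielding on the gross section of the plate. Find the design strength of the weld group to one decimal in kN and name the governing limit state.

Weld metal: throat = 0.707×6 = 4.242 mm, L = 2×72 = 144 mm. φR_n = 0.75 × 0.6 × 480 × 4.242 × 144 = 131.9 kN.
Base metal shear (6 mm plate): yield φR_n = 1.0×0.6×250×6×144 = 129.6 kN; rupture φR_n = 0.75×0.6×400×6×144 = 155.5 kN; take 129.6 kN (yield).
Tension yield (gross): A_g = 63×6 = 378 mm². φR_n = 0.90 × 250 × 378 = 85.1 kN.
Governing: min(131.9, 129.6, 85.1) = 85.1 kN → gross-section yield.

85.1 kN (gross-section yield governs)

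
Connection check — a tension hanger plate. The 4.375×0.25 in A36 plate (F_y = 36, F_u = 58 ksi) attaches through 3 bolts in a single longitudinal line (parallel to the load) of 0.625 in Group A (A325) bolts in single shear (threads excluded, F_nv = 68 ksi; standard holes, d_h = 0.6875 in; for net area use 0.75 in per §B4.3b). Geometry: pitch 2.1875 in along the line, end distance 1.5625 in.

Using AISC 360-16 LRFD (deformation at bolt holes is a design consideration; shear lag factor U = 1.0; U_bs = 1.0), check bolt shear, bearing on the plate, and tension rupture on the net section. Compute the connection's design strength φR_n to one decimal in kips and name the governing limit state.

Bolt shear: A_b = π(0.625)²/4 = 0.3068 in². φR_n = 0.75 × 68 × 0.3068 × 3 × 1 = 46.9 kips.
Bearing (0.25 in plate, F_u = 58 ksi): end bolts L_c = 1.5625 − 0.6875/2 = 1.21875, R_n = min(1.2×1.21875×0.25×58, 2.4×0.625×0.25×58) = 21.206 kips/bolt; interior L_c = 2.1875 − 0.6875 = 1.5, R_n = 21.75 kips/bolt. φR_n = 0.75 × (1×21.206 + 2×21.75) = 48.5 kips.
Tension rupture (net): A_n = (4.375 − 1×0.75)×0.25 = 0.90625 in² (U = 1.0, A_e = A_n). φR_n = 0.75 × 58 × 0.90625 = 39.4 kips.
Governing: min(46.9, 48.5, 39.4) = 39.4 kips → net-section rupture.

39.4 kips (net-section rupture governs)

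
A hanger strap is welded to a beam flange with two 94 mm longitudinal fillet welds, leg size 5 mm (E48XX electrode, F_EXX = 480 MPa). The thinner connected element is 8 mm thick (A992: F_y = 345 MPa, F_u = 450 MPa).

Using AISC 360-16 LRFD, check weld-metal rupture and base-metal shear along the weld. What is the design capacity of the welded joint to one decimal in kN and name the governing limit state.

Weld metal: throat = 0.707×5 = 3.535 mm, L = 2×94 = 188 mm. φR_n = 0.75 × 0.6 × 480 × 3.535 × 188 = 143.5 kN.
Base metal shear (8 mm plate): yield φR_n = 1.0×0.6×345×8×188 = 311.3 kN; rupture φR_n = 0.75×0.6×450×8×188 = 304.6 kN; take 304.6 kN (rupture).
Governing: min(143.5, 304.6) = 143.5 kN → weld metal.

143.5 kN (weld metal governs)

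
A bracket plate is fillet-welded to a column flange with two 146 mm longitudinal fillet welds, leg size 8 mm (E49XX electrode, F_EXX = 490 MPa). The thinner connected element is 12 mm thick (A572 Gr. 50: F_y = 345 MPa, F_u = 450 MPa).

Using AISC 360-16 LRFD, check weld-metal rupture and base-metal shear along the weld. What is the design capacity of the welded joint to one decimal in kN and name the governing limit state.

364.2 kN (weld metal governs)

Weld metal: throat = 0.707×8 = 5.656 mm, L = 2×146 = 292 mm. φR_n = 0.75 × 0.6 × 490 × 5.656 × 292 = 364.2 kN.
Base metal shear (12 mm plate): yield φR_n = 1.0×0.6×345×12×292 = 725.3 kN; rupture φR_n = 0.75×0.6×450×12×292 = 709.6 kN; take 709.6 kN (rupture).
Governing: min(364.2, 709.6) = 364.2 kN → weld metal.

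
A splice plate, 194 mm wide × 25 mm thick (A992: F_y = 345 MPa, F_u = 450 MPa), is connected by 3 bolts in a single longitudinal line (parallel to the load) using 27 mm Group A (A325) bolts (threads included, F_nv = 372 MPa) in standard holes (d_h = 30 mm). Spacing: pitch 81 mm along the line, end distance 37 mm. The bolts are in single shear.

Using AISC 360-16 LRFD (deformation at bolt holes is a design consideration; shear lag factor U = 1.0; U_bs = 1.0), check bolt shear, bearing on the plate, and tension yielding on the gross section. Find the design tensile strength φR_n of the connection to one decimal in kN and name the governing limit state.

Bolt shear: A_b = π(27)²/4 = 572.56 mm². φR_n = 0.75 × 372 × 572.56 × 3 × 1 = 479.2 kN.
Bearing (25 mm plate, F_u = 450 MPa): end bolts L_c = 37 − 30/2 = 22, R_n = min(1.2×22×25×450, 2.4×27×25×450) = 297 kN/bolt; interior L_c = 81 − 30 = 51, R_n = 688.5 kN/bolt. φR_n = 0.75 × (1×297 + 2×688.5) = 1255.5 kN.
Tension yield (gross): A_g = 194×25 = 4850 mm². φR_n = 0.90 × 345 × 4850 = 1505.9 kN.
Governing: min(479.2, 1255.5, 1505.9) = 479.2 kN → bolt shear.

479.2 kN (bolt shear governs)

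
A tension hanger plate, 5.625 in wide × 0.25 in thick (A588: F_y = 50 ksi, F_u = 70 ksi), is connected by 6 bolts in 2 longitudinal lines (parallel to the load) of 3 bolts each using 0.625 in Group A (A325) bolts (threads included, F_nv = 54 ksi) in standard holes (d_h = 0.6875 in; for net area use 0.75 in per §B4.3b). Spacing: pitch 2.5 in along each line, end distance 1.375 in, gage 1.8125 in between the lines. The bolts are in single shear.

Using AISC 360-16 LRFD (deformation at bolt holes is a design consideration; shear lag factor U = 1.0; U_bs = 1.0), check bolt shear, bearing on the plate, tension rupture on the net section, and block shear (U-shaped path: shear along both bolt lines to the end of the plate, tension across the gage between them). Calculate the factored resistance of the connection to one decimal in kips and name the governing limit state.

Bolt shear: A_b = π(0.625)²/4 = 0.3068 in². φR_n = 0.75 × 54 × 0.3068 × 6 × 1 = 74.6 kips.
Bearing (0.25 in plate, F_u = 70 ksi): end bolts L_c = 1.375 − 0.6875/2 = 1.03125, R_n = min(1.2×1.03125×0.25×70, 2.4×0.625×0.25×70) = 21.656 kips/bolt; interior L_c = 2.5 − 0.6875 = 1.8125, R_n = 26.25 kips/bolt. φR_n = 0.75 × (2×21.656 + 4×26.25) = 111.2 kips.
Tension rupture (net): A_n = (5.625 − 2×0.75)×0.25 = 1.0313 in² (U = 1.0, A_e = A_n). φR_n = 0.75 × 70 × 1.0313 = 54.1 kips.
Block shear: shear path 2×[1.375+2×2.5] = 2×6.375 in, A_gv = 3.1875, A_nv = 2×(6.375 − 2.5×0.75)×0.25 = 2.25 in²; tension across gage: (1.8125 − 1×0.75)×0.25 = 0.26563 in². R_n = min(0.6×70×2.25, 0.6×50×3.1875) + 1.0×70×0.26563 = min(94.5, 95.625) + 18.594 = 113.09 kips. φR_n = 0.75 × 113.09 = 84.8 kips.
Governing: min(74.6, 111.2, 54.1, 84.8) = 54.1 kips → net-section rupture.

54.1 kips (net-section rupture governs)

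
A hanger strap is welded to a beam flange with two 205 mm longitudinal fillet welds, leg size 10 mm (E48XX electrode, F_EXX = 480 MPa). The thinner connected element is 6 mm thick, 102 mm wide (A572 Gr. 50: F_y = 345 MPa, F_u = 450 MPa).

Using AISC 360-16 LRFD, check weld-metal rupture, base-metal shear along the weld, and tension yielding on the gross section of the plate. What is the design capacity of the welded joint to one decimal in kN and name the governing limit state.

Weld metal: throat = 0.707×10 = 7.07 mm, L = 2×205 = 410 mm. φR_n = 0.75 × 0.6 × 480 × 7.07 × 410 = 626.1 kN.
Base metal shear (6 mm plate): yield φR_n = 1.0×0.6×345×6×410 = 509.2 kN; rupture φR_n = 0.75×0.6×450×6×410 = 498.2 kN; take 498.2 kN (rupture).
Tension yield (gross): A_g = 102×6 = 612 mm². φR_n = 0.90 × 345 × 612 = 190.0 kN.
Governing: min(626.1, 498.2, 190.0) = 190.0 kN → gross-section yield.

190.0 kN (gross-section yield governs)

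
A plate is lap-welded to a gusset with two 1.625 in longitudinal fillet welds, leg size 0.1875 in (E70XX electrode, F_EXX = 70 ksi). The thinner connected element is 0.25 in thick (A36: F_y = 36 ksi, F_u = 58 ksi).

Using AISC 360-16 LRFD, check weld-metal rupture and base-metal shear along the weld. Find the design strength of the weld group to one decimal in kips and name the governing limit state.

Weld metal: throat = 0.707×0.1875 = 0.13256 in, L = 2×1.625 = 3.25 in. φR_n = 0.75 × 0.6 × 70 × 0.13256 × 3.25 = 13.6 kips.
Base metal shear (0.25 in plate): yield φR_n = 1.0×0.6×36×0.25×3.25 = 17.6 kips; rupture φR_n = 0.75×0.6×58×0.25×3.25 = 21.2 kips; take 17.6 kips (yield).
Governing: min(13.6, 17.6) = 13.6 kips → weld metal.

13.6 kips (weld metal governs)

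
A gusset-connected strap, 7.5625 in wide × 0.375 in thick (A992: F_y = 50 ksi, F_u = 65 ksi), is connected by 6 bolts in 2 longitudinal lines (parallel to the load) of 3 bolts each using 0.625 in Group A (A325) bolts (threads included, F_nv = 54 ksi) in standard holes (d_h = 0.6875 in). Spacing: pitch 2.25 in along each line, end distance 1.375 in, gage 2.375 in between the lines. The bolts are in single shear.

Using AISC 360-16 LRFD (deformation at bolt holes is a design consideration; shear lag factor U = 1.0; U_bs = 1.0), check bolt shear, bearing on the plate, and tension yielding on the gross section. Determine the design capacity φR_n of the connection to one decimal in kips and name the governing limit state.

Bolt shear: A_b = π(0.625)²/4 = 0.3068 in². φR_n = 0.75 × 54 × 0.3068 × 6 × 1 = 74.6 kips.
Bearing (0.375 in plate, F_u = 65 ksi): end bolts L_c = 1.375 − 0.6875/2 = 1.03125, R_n = min(1.2×1.03125×0.375×65, 2.4×0.625×0.375×65) = 30.164 kips/bolt; interior L_c = 2.25 − 0.6875 = 1.5625, R_n = 36.563 kips/bolt. φR_n = 0.75 × (2×30.164 + 4×36.563) = 154.9 kips.
Tension yield (gross): A_g = 7.5625×0.375 = 2.8359 in². φR_n = 0.90 × 50 × 2.8359 = 127.6 kips.
Governing: min(74.6, 154.9, 127.6) = 74.6 kips → bolt shear.

74.6 kips (bolt shear governs)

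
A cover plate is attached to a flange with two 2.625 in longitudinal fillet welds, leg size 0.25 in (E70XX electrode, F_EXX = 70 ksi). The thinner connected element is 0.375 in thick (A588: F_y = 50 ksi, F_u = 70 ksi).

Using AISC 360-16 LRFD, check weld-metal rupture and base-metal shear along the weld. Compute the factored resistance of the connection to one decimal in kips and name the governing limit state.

Weld metal: throat = 0.707×0.25 = 0.17675 in, L = 2×2.625 = 5.25 in. φR_n = 0.75 × 0.6 × 70 × 0.17675 × 5.25 = 29.2 kips.
Base metal shear (0.375 in plate): yield φR_n = 1.0×0.6×50×0.375×5.25 = 59.1 kips; rupture φR_n = 0.75×0.6×70×0.375×5.25 = 62.0 kips; take 59.1 kips (yield).
Governing: min(29.2, 59.1) = 29.2 kips → weld metal.

29.2 kips (weld metal governs)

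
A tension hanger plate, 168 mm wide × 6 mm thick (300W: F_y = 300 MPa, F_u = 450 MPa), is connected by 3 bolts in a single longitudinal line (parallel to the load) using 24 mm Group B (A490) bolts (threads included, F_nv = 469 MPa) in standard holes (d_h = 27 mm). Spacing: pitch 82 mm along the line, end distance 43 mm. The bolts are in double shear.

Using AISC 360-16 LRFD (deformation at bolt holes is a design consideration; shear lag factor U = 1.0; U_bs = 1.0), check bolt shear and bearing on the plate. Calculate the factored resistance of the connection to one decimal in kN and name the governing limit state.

305.0 kN (bearing governs)

Bolt shear: A_b = π(24)²/4 = 452.39 mm². φR_n = 0.75 × 469 × 452.39 × 3 × 2 = 954.8 kN.
Bearing (6 mm plate, F_u = 450 MPa): end bolts L_c = 43 − 27/2 = 29.5, R_n = min(1.2×29.5×6×450, 2.4×24×6×450) = 95.58 kN/bolt; interior L_c = 82 − 27 = 55, R_n = 155.52 kN/bolt. φR_n = 0.75 × (1×95.58 + 2×155.52) = 305.0 kN.
Governing: min(954.8, 305.0) = 305.0 kN → bearing.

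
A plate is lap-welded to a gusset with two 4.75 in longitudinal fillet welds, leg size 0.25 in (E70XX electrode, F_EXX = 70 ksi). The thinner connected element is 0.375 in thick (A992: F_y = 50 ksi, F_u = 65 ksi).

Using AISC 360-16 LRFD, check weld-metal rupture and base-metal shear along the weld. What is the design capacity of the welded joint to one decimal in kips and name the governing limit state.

Weld metal: throat = 0.707×0.25 = 0.17675 in, L = 2×4.75 = 9.5 in. φR_n = 0.75 × 0.6 × 70 × 0.17675 × 9.5 = 52.9 kips.
Base metal shear (0.375 in plate): yield φR_n = 1.0×0.6×50×0.375×9.5 = 106.9 kips; rupture φR_n = 0.75×0.6×65×0.375×9.5 = 104.2 kips; take 104.2 kips (rupture).
Governing: min(52.9, 104.2) = 52.9 kips → weld metal.

52.9 kips (weld metal governs)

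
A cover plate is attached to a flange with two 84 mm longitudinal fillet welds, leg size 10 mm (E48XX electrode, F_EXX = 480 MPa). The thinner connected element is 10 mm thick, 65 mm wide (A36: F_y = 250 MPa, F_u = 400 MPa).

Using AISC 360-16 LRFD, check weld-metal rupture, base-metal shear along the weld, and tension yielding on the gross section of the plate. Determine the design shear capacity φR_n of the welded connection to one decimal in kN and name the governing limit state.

Weld metal: throat = 0.707×10 = 7.07 mm, L = 2×84 = 168 mm. φR_n = 0.75 × 0.6 × 480 × 7.07 × 168 = 256.6 kN.
Base metal shear (10 mm plate): yield φR_n = 1.0×0.6×250×10×168 = 252.0 kN; rupture φR_n = 0.75×0.6×400×10×168 = 302.4 kN; take 252.0 kN (yield).
Tension yield (gross): A_g = 65×10 = 650 mm². φR_n = 0.90 × 250 × 650 = 146.3 kN.
Governing: min(256.6, 252.0, 146.3) = 146.3 kN → gross-section yield.

146.3 kN (gross-section yield governs)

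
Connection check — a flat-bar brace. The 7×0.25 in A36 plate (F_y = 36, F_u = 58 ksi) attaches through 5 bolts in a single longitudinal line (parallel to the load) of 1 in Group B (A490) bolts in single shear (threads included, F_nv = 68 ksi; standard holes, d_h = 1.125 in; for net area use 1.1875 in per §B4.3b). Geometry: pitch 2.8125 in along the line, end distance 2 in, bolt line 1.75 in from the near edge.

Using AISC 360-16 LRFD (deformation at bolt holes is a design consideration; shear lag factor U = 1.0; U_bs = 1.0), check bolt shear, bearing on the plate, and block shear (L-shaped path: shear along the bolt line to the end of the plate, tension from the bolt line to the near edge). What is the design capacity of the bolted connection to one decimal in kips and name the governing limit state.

Bolt shear: A_b = π(1)²/4 = 0.7854 in². φR_n = 0.75 × 68 × 0.7854 × 5 × 1 = 200.3 kips.
Bearing (0.25 in plate, F_u = 58 ksi): end bolts L_c = 2 − 1.125/2 = 1.4375, R_n = min(1.2×1.4375×0.25×58, 2.4×1×0.25×58) = 25.013 kips/bolt; interior L_c = 2.8125 − 1.125 = 1.6875, R_n = 29.363 kips/bolt. φR_n = 0.75 × (1×25.013 + 4×29.363) = 106.8 kips.
Block shear: shear path 1×[2+4×2.8125] = 1×13.25 in, A_gv = 3.3125, A_nv = 1×(13.25 − 4.5×1.1875)×0.25 = 1.9766 in²; tension to near edge: (1.75 − 0.5×1.1875)×0.25 = 0.28906 in². R_n = min(0.6×58×1.9766, 0.6×36×3.3125) + 1.0×58×0.28906 = min(68.786, 71.55) + 16.765 = 85.551 kips. φR_n = 0.75 × 85.551 = 64.2 kips.
Governing: min(200.3, 106.8, 64.2) = 64.2 kips → block shear.

64.2 kips (block shear governs)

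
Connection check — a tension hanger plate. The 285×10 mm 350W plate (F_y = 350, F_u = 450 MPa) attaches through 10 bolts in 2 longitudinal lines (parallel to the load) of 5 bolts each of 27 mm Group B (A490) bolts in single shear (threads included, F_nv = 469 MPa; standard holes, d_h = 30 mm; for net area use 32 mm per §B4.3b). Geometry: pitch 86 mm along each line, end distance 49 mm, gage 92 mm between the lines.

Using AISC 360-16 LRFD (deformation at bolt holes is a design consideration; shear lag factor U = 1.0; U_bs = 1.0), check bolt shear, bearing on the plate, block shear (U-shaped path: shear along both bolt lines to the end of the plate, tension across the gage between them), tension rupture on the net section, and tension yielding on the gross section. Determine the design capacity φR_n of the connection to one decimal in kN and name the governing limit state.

745.9 kN (net-section rupture governs)

Bolt shear: A_b = π(27)²/4 = 572.56 mm². φR_n = 0.75 × 469 × 572.56 × 10 × 1 = 2014.0 kN.
Bearing (10 mm plate, F_u = 450 MPa): end bolts L_c = 49 − 30/2 = 34, R_n = min(1.2×34×10×450, 2.4×27×10×450) = 183.6 kN/bolt; interior L_c = 86 − 30 = 56, R_n = 291.6 kN/bolt. φR_n = 0.75 × (2×183.6 + 8×291.6) = 2025.0 kN.
Block shear: shear path 2×[49+4×86] = 2×393 mm, A_gv = 7860, A_nv = 2×(393 − 4.5×32)×10 = 4980 mm²; tension across gage: (92 − 1×32)×10 = 600 mm². R_n = min(0.6×450×4980, 0.6×350×7860) + 1.0×450×600 = min(1344.6, 1650.6) + 270 = 1614.6 kN. φR_n = 0.75 × 1614.6 = 1211.0 kN.
Tension rupture (net): A_n = (285 − 2×32)×10 = 2210 mm² (U = 1.0, A_e = A_n). φR_n = 0.75 × 450 × 2210 = 745.9 kN.
Tension yield (gross): A_g = 285×10 = 2850 mm². φR_n = 0.90 × 350 × 2850 = 897.8 kN.
Governing: min(2014.0, 2025.0, 1211.0, 745.9, 897.8) = 745.9 kN → net-section rupture.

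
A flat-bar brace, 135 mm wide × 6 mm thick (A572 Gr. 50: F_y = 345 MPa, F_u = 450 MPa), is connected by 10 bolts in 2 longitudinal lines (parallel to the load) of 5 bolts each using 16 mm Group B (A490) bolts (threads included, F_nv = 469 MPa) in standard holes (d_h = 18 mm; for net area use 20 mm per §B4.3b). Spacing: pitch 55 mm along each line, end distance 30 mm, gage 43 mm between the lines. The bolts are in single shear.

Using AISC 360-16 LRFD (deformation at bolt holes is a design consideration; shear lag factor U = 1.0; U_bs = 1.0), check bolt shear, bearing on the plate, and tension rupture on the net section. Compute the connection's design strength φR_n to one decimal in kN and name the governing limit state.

192.4 kN (net-section rupture governs)

Bolt shear: A_b = π(16)²/4 = 201.06 mm². φR_n = 0.75 × 469 × 201.06 × 10 × 1 = 707.2 kN.
Bearing (6 mm plate, F_u = 450 MPa): end bolts L_c = 30 − 18/2 = 21, R_n = min(1.2×21×6×450, 2.4×16×6×450) = 68.04 kN/bolt; interior L_c = 55 − 18 = 37, R_n = 103.68 kN/bolt. φR_n = 0.75 × (2×68.04 + 8×103.68) = 724.1 kN.
Tension rupture (net): A_n = (135 − 2×20)×6 = 570 mm² (U = 1.0, A_e = A_n). φR_n = 0.75 × 450 × 570 = 192.4 kN.
Governing: min(707.2, 724.1, 192.4) = 192.4 kN → net-section rupture.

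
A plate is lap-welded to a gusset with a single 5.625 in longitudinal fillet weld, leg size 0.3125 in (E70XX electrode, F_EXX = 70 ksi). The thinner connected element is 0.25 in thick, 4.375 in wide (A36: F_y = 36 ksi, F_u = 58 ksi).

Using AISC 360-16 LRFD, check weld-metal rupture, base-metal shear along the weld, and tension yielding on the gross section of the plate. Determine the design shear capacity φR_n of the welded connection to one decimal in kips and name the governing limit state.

30.4 kips (base-metal shear governs)

Weld metal: throat = 0.707×0.3125 = 0.22094 in, L = 5.625 in. φR_n = 0.75 × 0.6 × 70 × 0.22094 × 5.625 = 39.1 kips.
Base metal shear (0.25 in plate): yield φR_n = 1.0×0.6×36×0.25×5.625 = 30.4 kips; rupture φR_n = 0.75×0.6×58×0.25×5.625 = 36.7 kips; take 30.4 kips (yield).
Tension yield (gross): A_g = 4.375×0.25 = 1.0938 in². φR_n = 0.90 × 36 × 1.0938 = 35.4 kips.
Governing: min(39.1, 30.4, 35.4) = 30.4 kips → base-metal shear.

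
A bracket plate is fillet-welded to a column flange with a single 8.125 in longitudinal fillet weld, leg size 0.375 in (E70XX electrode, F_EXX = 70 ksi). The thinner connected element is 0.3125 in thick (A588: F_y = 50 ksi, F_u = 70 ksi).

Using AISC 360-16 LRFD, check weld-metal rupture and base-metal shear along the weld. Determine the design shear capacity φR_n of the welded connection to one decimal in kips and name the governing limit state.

67.9 kips (weld metal governs)

Weld metal: throat = 0.707×0.375 = 0.26513 in, L = 8.125 in. φR_n = 0.75 × 0.6 × 70 × 0.26513 × 8.125 = 67.9 kips.
Base metal shear (0.3125 in plate): yield φR_n = 1.0×0.6×50×0.3125×8.125 = 76.2 kips; rupture φR_n = 0.75×0.6×70×0.3125×8.125 = 80.0 kips; take 76.2 kips (yield).
Governing: min(67.9, 76.2) = 67.9 kips → weld metal.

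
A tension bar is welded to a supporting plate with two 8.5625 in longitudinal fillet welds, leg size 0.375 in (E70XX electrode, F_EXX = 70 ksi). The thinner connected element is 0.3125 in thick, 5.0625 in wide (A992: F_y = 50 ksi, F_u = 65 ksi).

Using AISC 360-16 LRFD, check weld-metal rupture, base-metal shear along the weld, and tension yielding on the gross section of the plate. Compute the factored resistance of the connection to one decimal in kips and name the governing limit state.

Weld metal: throat = 0.707×0.375 = 0.26513 in, L = 2×8.5625 = 17.125 in. φR_n = 0.75 × 0.6 × 70 × 0.26513 × 17.125 = 143.0 kips.
Base metal shear (0.3125 in plate): yield φR_n = 1.0×0.6×50×0.3125×17.125 = 160.5 kips; rupture φR_n = 0.75×0.6×65×0.3125×17.125 = 156.5 kips; take 156.5 kips (rupture).
Tension yield (gross): A_g = 5.0625×0.3125 = 1.582 in². φR_n = 0.90 × 50 × 1.582 = 71.2 kips.
Governing: min(143.0, 156.5, 71.2) = 71.2 kips → gross-section yield.

71.2 kips (gross-section yield governs)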